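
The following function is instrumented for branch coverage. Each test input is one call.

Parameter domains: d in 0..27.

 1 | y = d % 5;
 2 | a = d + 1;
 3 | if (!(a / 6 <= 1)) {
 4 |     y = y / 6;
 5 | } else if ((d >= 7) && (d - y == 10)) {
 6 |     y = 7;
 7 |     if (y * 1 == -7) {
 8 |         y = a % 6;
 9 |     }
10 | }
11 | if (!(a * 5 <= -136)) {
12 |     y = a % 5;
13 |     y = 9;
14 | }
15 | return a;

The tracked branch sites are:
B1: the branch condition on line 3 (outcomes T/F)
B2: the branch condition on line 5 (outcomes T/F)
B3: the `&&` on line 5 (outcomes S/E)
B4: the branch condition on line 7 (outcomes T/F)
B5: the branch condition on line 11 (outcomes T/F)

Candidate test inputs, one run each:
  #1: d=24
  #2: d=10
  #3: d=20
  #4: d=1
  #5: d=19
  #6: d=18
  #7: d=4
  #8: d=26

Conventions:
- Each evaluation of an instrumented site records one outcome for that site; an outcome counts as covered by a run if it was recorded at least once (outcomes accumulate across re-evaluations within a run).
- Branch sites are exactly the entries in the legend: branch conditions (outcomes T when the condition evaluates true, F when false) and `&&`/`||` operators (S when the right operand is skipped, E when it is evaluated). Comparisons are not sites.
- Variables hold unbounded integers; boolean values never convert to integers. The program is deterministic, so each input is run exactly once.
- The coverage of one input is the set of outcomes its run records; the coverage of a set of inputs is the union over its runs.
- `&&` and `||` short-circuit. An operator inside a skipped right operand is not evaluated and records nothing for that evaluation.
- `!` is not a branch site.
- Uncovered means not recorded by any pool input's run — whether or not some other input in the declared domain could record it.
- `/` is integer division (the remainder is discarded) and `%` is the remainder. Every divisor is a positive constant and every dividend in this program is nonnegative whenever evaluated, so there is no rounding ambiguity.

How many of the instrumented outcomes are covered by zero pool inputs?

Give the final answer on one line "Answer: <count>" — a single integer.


#1 (d=24) -> B1->T, B5->T; covered: B1=T, B5=T
#2 (d=10) -> B1->F, B3->E, B2->T, B4->F, B5->T; covered: B1=F, B2=T, B3=E, B4=F, B5=T
#3 (d=20) -> B1->T, B5->T; covered: B1=T, B5=T
#4 (d=1) -> B1->F, B3->S, B2->F, B5->T; covered: B1=F, B2=F, B3=S, B5=T
#5 (d=19) -> B1->T, B5->T; covered: B1=T, B5=T
#6 (d=18) -> B1->T, B5->T; covered: B1=T, B5=T
#7 (d=4) -> B1->F, B3->S, B2->F, B5->T; covered: B1=F, B2=F, B3=S, B5=T
#8 (d=26) -> B1->T, B5->T; covered: B1=T, B5=T
union over the pool: B1=T, B1=F, B2=T, B2=F, B3=S, B3=E, B4=F, B5=T
uncovered (2 of 10): B4=T, B5=F
Answer: 2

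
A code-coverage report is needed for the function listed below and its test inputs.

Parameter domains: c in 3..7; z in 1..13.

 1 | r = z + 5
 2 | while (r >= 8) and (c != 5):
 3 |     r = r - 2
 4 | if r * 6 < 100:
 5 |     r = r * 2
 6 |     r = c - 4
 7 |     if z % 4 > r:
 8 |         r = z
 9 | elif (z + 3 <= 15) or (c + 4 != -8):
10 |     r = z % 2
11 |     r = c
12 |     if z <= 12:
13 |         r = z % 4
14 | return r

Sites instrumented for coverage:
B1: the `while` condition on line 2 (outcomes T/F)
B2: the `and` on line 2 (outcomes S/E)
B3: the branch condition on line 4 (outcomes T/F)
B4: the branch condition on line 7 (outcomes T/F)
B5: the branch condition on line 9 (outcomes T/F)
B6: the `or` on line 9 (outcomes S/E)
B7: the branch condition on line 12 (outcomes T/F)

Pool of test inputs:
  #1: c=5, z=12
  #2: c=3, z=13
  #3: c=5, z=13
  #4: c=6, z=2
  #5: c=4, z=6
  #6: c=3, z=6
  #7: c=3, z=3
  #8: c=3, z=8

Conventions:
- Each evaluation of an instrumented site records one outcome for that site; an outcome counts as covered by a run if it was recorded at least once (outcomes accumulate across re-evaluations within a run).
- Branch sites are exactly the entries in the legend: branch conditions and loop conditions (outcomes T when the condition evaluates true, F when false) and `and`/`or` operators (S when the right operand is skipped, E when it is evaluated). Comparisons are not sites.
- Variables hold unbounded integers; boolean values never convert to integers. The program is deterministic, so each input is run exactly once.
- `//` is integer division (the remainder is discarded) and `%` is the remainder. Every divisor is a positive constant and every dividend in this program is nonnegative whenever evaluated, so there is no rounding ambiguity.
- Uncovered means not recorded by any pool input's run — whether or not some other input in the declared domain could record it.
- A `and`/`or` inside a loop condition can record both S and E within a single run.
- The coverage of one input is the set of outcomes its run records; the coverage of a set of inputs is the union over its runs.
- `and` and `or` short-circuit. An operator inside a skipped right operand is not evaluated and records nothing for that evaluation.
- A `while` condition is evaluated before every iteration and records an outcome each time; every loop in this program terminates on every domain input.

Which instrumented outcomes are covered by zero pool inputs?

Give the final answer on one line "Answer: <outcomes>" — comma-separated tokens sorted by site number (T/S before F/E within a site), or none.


test 1 (c=5, z=12) fires B2->E, B1->F, B3->F, B6->S, B5->T, B7->T; hits B1=F, B2=E, B3=F, B5=T, B6=S, B7=T
test 2 (c=3, z=13) fires B2->E, B1->T, B2->E, B1->T, B2->E, B1->T, B2->E, B1->T, B2->E, B1->T, B2->E, B1->T, B2->S, B1->F, ...; hits B1=T, B1=F, B2=S, B2=E, B3=T, B4=T
test 3 (c=5, z=13) fires B2->E, B1->F, B3->F, B6->E, B5->T, B7->F; hits B1=F, B2=E, B3=F, B5=T, B6=E, B7=F
test 4 (c=6, z=2) fires B2->S, B1->F, B3->T, B4->F; hits B1=F, B2=S, B3=T, B4=F
test 5 (c=4, z=6) fires B2->E, B1->T, B2->E, B1->T, B2->S, B1->F, B3->T, B4->T; hits B1=T, B1=F, B2=S, B2=E, B3=T, B4=T
test 6 (c=3, z=6) fires B2->E, B1->T, B2->E, B1->T, B2->S, B1->F, B3->T, B4->T; hits B1=T, B1=F, B2=S, B2=E, B3=T, B4=T
test 7 (c=3, z=3) fires B2->E, B1->T, B2->S, B1->F, B3->T, B4->T; hits B1=T, B1=F, B2=S, B2=E, B3=T, B4=T
test 8 (c=3, z=8) fires B2->E, B1->T, B2->E, B1->T, B2->E, B1->T, B2->S, B1->F, B3->T, B4->T; hits B1=T, B1=F, B2=S, B2=E, B3=T, B4=T
union over the pool: B1=T, B1=F, B2=S, B2=E, B3=T, B3=F, B4=T, B4=F, B5=T, B6=S, B6=E, B7=T, B7=F
uncovered (1 of 14): B5=F
Answer: B5=F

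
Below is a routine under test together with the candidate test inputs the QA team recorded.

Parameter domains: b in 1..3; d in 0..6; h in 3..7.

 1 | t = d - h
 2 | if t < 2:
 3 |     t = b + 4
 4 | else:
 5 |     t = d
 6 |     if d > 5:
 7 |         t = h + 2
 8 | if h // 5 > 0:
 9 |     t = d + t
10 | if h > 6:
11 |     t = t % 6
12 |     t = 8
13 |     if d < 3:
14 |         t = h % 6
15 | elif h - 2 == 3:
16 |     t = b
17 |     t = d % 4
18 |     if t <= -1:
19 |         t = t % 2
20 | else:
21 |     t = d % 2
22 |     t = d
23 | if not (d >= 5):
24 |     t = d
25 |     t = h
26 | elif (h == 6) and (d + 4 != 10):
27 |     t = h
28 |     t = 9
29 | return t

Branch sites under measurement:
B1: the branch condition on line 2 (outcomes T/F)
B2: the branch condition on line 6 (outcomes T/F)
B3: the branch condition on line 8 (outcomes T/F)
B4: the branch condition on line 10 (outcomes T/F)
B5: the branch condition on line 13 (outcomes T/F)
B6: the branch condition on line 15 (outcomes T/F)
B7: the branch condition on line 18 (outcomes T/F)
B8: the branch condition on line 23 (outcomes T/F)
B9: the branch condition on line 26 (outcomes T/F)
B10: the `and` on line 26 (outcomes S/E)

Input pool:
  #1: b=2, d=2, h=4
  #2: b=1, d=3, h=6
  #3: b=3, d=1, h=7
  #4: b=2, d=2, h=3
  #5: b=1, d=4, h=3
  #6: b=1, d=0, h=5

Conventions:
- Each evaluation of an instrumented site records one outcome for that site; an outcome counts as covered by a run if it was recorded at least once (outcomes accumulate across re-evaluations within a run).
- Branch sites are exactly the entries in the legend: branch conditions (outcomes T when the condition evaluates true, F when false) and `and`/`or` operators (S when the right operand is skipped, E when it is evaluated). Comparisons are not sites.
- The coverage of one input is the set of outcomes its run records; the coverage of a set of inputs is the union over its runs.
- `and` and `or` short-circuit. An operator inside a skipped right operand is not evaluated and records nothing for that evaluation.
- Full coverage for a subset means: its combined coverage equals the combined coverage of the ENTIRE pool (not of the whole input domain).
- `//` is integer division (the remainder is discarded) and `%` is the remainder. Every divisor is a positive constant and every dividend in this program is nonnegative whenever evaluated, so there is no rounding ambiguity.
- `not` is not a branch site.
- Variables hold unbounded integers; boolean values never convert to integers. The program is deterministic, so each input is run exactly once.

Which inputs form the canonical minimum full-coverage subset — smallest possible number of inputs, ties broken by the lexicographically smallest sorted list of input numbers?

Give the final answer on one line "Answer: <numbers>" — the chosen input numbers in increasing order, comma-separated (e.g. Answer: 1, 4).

test 1 (b=2, d=2, h=4) hits B1=T, B3=F, B4=F, B6=F, B8=T
test 2 (b=1, d=3, h=6) hits B1=T, B3=T, B4=F, B6=F, B8=T
test 3 (b=3, d=1, h=7) hits B1=T, B3=T, B4=T, B5=T, B8=T
test 4 (b=2, d=2, h=3) hits B1=T, B3=F, B4=F, B6=F, B8=T
test 5 (b=1, d=4, h=3) hits B1=T, B3=F, B4=F, B6=F, B8=T
test 6 (b=1, d=0, h=5) hits B1=T, B3=T, B4=F, B6=T, B7=F, B8=T
together the pool reaches 10 outcomes: B1=T, B3=T, B3=F, B4=T, B4=F, B5=T, B6=T, B6=F, B7=F, B8=T
every size-1 subset falls short of the 10 outcomes (best: 6/10)
every size-2 subset falls short of the 10 outcomes (best: 8/10)
at size 3, {1, 3, 6} reaches all 10 outcomes; every lexicographically earlier size-3 subset fails

Answer: 1, 3, 6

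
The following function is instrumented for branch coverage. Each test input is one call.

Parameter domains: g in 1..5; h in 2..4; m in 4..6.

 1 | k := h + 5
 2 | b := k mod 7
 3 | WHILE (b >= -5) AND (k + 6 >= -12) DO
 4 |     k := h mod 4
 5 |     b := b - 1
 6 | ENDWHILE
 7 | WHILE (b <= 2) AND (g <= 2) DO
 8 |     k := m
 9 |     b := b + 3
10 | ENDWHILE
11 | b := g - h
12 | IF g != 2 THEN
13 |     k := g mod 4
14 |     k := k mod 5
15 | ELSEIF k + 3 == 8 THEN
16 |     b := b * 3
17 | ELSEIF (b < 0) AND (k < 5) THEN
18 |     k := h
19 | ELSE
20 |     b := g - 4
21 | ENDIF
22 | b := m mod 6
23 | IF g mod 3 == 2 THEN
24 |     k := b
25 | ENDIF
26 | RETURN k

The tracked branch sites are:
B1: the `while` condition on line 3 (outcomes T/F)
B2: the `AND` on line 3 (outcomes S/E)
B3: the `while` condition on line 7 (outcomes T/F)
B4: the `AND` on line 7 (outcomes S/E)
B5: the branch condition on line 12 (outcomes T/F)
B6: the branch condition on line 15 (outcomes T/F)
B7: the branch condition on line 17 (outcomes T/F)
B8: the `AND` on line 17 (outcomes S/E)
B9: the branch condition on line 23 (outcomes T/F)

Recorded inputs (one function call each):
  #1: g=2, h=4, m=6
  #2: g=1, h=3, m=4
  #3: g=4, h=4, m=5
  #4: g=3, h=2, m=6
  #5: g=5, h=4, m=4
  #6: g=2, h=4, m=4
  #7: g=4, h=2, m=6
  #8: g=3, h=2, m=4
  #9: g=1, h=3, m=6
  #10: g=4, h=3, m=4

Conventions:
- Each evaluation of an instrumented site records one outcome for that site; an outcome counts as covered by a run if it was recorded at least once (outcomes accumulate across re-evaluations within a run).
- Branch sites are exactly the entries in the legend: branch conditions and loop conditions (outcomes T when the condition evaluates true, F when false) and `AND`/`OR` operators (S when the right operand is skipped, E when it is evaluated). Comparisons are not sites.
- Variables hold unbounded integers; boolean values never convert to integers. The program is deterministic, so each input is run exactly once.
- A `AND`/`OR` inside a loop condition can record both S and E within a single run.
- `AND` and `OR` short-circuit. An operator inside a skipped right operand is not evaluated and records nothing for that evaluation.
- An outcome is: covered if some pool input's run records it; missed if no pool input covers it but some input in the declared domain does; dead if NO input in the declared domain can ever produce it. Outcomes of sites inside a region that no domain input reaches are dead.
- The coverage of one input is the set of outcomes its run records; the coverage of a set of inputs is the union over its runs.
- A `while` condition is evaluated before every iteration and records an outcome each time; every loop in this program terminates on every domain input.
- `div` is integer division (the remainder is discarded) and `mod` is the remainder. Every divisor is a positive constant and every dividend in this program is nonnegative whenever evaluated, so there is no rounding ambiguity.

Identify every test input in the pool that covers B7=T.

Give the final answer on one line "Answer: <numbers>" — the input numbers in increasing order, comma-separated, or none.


input #1 (g=2, h=4, m=6): does not record B7=T
input #2 (g=1, h=3, m=4): does not record B7=T
input #3 (g=4, h=4, m=5): does not record B7=T
input #4 (g=3, h=2, m=6): does not record B7=T
input #5 (g=5, h=4, m=4): does not record B7=T
input #6 (g=2, h=4, m=4): records B7=T
input #7 (g=4, h=2, m=6): does not record B7=T
input #8 (g=3, h=2, m=4): does not record B7=T
input #9 (g=1, h=3, m=6): does not record B7=T
input #10 (g=4, h=3, m=4): does not record B7=T
Answer: 6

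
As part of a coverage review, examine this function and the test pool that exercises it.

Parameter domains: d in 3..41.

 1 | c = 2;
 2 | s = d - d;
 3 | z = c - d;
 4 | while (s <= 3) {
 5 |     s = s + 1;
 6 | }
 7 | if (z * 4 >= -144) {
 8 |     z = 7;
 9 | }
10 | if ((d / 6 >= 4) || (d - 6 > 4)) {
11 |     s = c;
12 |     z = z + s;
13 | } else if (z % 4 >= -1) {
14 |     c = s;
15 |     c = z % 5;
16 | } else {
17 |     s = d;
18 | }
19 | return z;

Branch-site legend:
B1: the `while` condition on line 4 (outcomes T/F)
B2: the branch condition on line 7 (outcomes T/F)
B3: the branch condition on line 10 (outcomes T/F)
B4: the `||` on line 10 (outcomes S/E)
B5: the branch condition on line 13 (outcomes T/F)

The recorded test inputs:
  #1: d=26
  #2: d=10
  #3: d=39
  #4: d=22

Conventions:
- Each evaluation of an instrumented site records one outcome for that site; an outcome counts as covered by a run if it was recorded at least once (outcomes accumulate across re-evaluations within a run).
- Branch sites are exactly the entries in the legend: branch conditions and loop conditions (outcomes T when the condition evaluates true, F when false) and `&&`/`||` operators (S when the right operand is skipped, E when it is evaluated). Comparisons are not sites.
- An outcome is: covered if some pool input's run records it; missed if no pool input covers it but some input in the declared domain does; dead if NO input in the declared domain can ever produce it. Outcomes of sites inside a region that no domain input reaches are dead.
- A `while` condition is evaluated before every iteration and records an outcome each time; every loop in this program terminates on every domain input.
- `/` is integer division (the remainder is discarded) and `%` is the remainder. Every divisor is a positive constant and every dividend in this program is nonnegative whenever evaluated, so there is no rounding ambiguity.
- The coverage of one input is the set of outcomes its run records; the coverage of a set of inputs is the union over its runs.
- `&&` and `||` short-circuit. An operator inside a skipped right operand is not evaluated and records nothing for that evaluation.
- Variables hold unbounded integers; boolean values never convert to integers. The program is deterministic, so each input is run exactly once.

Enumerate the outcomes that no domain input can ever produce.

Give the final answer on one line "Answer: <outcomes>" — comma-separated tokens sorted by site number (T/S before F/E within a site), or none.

sweeping the full domain (39 inputs) for each outcome:
  B5=F: unreachable across the whole domain -> dead
  reachable outcomes have witnesses, e.g. B1=T (e.g. d=3), B1=F (e.g. d=3), B2=T (e.g. d=3), B2=F (e.g. d=39)

Answer: B5=F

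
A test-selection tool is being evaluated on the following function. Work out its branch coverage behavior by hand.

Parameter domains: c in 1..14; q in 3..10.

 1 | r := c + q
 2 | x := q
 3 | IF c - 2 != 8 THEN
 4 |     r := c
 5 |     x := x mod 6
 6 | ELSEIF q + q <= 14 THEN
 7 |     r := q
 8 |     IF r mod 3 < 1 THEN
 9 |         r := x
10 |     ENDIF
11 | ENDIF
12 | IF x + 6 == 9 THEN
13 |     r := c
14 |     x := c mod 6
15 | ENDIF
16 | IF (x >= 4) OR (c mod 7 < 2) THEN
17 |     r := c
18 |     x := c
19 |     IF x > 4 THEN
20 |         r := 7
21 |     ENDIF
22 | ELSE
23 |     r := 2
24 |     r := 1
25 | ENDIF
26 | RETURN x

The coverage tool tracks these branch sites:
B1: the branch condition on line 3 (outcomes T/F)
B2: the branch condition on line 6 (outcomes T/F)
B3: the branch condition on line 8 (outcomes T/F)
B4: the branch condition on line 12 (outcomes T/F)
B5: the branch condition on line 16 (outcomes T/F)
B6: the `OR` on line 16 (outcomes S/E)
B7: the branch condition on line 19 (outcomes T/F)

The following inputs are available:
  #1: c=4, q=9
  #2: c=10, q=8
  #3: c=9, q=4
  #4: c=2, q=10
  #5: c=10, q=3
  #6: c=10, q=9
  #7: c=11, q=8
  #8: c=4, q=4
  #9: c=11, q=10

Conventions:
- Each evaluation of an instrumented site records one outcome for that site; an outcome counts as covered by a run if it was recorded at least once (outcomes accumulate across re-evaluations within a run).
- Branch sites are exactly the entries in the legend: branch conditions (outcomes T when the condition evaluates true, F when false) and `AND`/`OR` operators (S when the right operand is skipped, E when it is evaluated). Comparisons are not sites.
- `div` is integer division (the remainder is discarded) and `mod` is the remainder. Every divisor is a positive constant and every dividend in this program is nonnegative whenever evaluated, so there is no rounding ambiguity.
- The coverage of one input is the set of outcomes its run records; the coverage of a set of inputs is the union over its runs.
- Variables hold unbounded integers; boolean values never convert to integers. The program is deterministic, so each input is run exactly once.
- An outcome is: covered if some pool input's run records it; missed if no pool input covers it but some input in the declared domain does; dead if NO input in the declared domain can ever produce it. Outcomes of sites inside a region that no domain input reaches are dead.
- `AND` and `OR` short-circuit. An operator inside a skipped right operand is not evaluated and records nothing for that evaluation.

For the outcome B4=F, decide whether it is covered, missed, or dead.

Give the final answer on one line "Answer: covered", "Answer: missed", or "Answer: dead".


B4=F is recorded by pool input(s) 2, 3, 4, 6, 7, 8, 9 -> covered
Answer: covered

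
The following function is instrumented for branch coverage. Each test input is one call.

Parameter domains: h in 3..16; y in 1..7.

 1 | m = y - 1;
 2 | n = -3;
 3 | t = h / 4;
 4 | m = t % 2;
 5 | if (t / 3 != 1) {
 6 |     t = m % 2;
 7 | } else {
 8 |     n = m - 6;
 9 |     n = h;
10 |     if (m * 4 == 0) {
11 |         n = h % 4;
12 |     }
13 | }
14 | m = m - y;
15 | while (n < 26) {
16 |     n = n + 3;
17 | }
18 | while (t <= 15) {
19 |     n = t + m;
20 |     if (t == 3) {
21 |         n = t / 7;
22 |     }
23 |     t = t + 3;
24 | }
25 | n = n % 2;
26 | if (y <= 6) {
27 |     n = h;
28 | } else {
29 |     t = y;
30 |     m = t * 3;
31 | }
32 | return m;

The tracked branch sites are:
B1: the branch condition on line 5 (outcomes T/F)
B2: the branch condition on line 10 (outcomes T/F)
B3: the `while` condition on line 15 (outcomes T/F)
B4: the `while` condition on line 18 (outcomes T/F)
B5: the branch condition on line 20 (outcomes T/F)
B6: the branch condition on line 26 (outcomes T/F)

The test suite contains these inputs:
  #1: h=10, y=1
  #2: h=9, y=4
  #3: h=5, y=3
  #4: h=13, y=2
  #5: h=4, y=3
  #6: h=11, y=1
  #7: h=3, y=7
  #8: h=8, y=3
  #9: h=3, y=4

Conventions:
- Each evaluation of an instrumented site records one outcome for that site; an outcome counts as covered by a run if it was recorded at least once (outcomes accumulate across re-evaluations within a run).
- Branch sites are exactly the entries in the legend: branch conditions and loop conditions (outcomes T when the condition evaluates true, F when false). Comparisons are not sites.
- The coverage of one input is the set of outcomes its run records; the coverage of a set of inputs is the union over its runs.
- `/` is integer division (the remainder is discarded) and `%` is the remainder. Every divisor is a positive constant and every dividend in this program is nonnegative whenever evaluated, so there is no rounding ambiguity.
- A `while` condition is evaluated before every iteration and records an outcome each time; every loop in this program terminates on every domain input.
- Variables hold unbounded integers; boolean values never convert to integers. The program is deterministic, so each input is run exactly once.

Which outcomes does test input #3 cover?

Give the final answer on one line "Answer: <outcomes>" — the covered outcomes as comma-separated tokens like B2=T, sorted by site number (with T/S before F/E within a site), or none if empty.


Tracing the run of input #3 (h=5, y=3):
  B1->T, B3->T, B3->T, B3->T, B3->T, B3->T, B3->T, B3->T, B3->T, B3->T
  B3->T, B3->F, B4->T, B5->F, B4->T, B5->F, B4->T, B5->F, B4->T, B5->F
  B4->T, B5->F, B4->F, B6->T
distinct outcomes covered: B1=T, B3=T, B3=F, B4=T, B4=F, B5=F, B6=T
Answer: B1=T, B3=T, B3=F, B4=T, B4=F, B5=F, B6=T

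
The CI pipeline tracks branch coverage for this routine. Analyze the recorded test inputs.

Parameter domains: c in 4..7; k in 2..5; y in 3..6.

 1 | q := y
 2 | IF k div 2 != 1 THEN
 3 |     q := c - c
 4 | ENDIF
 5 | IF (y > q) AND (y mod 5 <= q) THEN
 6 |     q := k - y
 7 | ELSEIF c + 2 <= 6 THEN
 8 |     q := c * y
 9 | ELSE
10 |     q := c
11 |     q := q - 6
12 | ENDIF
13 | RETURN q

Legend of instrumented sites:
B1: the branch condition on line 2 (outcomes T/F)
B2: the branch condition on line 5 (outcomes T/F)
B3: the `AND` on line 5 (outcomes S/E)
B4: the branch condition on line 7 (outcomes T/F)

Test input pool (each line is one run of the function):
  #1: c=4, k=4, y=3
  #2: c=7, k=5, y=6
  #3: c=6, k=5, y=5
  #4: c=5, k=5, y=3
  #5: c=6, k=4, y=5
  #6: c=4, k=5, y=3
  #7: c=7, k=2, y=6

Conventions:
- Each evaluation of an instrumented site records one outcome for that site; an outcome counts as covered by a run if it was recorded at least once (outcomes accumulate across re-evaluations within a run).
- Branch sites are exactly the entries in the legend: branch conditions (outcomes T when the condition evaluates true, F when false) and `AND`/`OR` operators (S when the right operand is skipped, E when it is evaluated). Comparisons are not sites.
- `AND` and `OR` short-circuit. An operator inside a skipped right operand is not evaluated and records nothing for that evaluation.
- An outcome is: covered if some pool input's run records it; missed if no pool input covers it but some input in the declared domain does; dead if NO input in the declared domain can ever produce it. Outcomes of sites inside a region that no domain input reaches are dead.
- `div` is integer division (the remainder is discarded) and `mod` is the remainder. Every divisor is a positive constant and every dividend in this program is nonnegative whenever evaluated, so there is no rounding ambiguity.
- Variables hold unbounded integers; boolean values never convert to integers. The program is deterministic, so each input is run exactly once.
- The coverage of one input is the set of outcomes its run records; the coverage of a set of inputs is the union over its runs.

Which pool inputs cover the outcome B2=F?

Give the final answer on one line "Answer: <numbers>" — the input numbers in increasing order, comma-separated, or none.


input #1 (c=4, k=4, y=3): covers B2=F
input #2 (c=7, k=5, y=6): covers B2=F
input #3 (c=6, k=5, y=5): misses B2=F
input #4 (c=5, k=5, y=3): covers B2=F
input #5 (c=6, k=4, y=5): misses B2=F
input #6 (c=4, k=5, y=3): covers B2=F
input #7 (c=7, k=2, y=6): covers B2=F
Answer: 1, 2, 4, 6, 7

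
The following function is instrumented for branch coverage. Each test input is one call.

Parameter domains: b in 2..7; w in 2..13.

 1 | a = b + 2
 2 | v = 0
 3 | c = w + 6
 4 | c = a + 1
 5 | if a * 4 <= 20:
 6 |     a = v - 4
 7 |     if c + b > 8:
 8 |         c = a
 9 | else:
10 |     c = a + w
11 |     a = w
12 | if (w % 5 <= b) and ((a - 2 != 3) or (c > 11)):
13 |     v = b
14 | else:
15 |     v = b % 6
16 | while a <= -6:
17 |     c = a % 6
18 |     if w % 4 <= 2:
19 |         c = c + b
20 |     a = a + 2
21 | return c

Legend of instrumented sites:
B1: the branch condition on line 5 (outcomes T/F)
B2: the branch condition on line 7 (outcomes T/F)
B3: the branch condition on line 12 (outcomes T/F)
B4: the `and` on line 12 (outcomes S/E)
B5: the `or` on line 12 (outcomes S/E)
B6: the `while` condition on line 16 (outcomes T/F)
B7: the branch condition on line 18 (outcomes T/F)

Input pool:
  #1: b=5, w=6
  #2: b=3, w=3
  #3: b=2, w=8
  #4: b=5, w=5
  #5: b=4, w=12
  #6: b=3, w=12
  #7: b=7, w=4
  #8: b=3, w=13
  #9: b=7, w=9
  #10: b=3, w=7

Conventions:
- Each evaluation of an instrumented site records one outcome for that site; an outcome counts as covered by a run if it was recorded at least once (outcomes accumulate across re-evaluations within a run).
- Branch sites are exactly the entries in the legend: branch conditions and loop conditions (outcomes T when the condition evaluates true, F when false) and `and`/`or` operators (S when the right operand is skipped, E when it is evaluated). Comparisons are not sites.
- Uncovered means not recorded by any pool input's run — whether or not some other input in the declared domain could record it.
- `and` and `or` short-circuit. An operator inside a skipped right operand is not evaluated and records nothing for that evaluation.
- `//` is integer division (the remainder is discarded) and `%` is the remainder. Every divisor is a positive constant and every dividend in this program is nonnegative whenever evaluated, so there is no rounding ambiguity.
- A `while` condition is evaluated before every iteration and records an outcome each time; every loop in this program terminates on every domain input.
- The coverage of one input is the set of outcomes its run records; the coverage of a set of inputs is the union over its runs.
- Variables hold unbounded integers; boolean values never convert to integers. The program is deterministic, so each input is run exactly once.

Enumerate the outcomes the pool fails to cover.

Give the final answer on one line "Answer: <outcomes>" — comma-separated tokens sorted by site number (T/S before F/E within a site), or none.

input #1, b=5, w=6: outcomes B1=F, B3=T, B4=E, B5=S, B6=F
input #2, b=3, w=3: outcomes B1=T, B2=T, B3=T, B4=E, B5=S, B6=F
input #3, b=2, w=8: outcomes B1=T, B2=F, B3=F, B4=S, B6=F
input #4, b=5, w=5: outcomes B1=F, B3=T, B4=E, B5=E, B6=F
input #5, b=4, w=12: outcomes B1=F, B3=T, B4=E, B5=S, B6=F
input #6, b=3, w=12: outcomes B1=T, B2=T, B3=T, B4=E, B5=S, B6=F
input #7, b=7, w=4: outcomes B1=F, B3=T, B4=E, B5=S, B6=F
input #8, b=3, w=13: outcomes B1=T, B2=T, B3=T, B4=E, B5=S, B6=F
input #9, b=7, w=9: outcomes B1=F, B3=T, B4=E, B5=S, B6=F
input #10, b=3, w=7: outcomes B1=T, B2=T, B3=T, B4=E, B5=S, B6=F
union over the pool: B1=T, B1=F, B2=T, B2=F, B3=T, B3=F, B4=S, B4=E, B5=S, B5=E, B6=F
uncovered (3 of 14): B6=T, B7=T, B7=F

Answer: B6=T, B7=T, B7=F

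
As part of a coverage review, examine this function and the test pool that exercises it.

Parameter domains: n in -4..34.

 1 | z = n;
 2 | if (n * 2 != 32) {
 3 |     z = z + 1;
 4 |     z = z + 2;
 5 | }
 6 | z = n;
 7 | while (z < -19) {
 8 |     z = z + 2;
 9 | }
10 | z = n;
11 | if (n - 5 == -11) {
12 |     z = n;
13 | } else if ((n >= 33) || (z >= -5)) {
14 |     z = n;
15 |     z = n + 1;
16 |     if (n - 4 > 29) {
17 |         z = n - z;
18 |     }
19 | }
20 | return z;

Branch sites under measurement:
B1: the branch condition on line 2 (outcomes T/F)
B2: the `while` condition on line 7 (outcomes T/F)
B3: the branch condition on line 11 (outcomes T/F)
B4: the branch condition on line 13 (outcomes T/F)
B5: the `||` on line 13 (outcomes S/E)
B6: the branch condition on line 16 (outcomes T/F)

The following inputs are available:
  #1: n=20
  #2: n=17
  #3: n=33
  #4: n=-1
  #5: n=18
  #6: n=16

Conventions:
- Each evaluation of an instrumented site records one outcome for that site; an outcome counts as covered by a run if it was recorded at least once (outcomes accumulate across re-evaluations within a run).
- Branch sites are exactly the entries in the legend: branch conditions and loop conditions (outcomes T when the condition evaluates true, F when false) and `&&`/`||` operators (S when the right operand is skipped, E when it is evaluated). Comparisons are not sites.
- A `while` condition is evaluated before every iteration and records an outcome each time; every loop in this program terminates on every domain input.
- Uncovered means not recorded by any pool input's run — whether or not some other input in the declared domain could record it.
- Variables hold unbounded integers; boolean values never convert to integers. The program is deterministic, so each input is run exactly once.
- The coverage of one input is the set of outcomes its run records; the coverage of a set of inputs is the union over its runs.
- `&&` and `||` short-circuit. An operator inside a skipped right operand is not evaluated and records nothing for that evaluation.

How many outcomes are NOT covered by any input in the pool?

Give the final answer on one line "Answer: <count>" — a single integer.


input #1 (n=20): events B1->T, B2->F, B3->F, B5->E, B4->T, B6->F; covers B1=T, B2=F, B3=F, B4=T, B5=E, B6=F
input #2 (n=17): events B1->T, B2->F, B3->F, B5->E, B4->T, B6->F; covers B1=T, B2=F, B3=F, B4=T, B5=E, B6=F
input #3 (n=33): events B1->T, B2->F, B3->F, B5->S, B4->T, B6->F; covers B1=T, B2=F, B3=F, B4=T, B5=S, B6=F
input #4 (n=-1): events B1->T, B2->F, B3->F, B5->E, B4->T, B6->F; covers B1=T, B2=F, B3=F, B4=T, B5=E, B6=F
input #5 (n=18): events B1->T, B2->F, B3->F, B5->E, B4->T, B6->F; covers B1=T, B2=F, B3=F, B4=T, B5=E, B6=F
input #6 (n=16): events B1->F, B2->F, B3->F, B5->E, B4->T, B6->F; covers B1=F, B2=F, B3=F, B4=T, B5=E, B6=F
union over the pool: B1=T, B1=F, B2=F, B3=F, B4=T, B5=S, B5=E, B6=F
uncovered (4 of 12): B2=T, B3=T, B4=F, B6=T
Answer: 4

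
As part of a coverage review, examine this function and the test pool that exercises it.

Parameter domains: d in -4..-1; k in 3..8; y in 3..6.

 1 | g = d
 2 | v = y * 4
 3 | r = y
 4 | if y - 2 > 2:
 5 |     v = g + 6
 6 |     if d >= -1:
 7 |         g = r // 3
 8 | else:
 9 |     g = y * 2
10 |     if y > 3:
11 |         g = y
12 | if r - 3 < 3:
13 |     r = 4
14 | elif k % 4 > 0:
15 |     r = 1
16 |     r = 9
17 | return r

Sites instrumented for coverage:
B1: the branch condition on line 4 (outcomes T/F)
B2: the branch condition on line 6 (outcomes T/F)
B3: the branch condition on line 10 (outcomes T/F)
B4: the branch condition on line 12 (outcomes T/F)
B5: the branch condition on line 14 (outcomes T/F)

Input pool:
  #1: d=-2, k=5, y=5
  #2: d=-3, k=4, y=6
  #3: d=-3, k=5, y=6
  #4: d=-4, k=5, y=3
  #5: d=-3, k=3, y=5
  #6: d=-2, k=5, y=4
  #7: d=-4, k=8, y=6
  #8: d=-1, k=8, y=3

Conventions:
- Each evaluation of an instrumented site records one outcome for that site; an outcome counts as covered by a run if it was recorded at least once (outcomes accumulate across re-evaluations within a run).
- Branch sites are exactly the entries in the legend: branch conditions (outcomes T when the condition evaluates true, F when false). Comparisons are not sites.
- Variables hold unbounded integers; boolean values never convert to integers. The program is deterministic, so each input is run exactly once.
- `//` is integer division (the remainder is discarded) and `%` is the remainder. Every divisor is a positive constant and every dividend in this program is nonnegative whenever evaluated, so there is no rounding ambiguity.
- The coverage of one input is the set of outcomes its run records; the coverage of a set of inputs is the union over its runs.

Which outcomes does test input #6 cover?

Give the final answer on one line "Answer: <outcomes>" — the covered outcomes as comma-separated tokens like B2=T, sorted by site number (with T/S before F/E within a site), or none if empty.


Running input #6 (d=-2, k=5, y=4), event by event:
  B1->F, B3->T, B4->T
collecting distinct outcomes: B1=F, B3=T, B4=T
Answer: B1=F, B3=T, B4=T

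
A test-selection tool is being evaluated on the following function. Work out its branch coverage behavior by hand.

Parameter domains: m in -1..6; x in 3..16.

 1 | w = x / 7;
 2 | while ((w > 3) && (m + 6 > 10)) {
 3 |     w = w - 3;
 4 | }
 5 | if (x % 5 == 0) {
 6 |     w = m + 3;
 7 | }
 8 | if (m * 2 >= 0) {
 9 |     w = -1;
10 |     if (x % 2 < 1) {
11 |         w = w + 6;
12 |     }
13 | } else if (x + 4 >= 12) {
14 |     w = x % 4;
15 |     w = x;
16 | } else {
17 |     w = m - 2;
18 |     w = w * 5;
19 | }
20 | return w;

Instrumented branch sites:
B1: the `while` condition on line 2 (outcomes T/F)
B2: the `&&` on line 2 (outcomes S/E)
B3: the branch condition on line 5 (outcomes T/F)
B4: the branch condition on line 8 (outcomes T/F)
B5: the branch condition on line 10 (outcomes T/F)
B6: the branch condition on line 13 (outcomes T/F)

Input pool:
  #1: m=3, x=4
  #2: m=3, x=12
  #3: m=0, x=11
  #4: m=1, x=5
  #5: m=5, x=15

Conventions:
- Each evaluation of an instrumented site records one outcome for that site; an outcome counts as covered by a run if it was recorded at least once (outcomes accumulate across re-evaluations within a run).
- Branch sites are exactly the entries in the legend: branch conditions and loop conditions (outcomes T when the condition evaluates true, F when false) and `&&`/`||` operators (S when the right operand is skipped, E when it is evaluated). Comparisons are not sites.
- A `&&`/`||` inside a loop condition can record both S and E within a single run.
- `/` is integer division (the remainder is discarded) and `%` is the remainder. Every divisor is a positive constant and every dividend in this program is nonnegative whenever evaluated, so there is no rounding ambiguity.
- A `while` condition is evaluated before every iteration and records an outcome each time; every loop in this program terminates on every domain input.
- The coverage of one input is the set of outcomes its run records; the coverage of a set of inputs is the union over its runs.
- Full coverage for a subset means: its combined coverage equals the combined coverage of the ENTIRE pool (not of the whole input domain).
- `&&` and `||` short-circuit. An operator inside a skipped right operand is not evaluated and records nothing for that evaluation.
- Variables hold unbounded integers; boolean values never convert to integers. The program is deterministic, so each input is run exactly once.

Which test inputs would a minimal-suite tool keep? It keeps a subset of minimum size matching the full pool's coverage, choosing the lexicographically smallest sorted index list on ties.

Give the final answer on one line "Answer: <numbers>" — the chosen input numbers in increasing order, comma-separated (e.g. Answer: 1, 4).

input #1 (m=3, x=4): covers B1=F, B2=S, B3=F, B4=T, B5=T
input #2 (m=3, x=12): covers B1=F, B2=S, B3=F, B4=T, B5=T
input #3 (m=0, x=11): covers B1=F, B2=S, B3=F, B4=T, B5=F
input #4 (m=1, x=5): covers B1=F, B2=S, B3=T, B4=T, B5=F
input #5 (m=5, x=15): covers B1=F, B2=S, B3=T, B4=T, B5=F
the full pool covers 7 outcomes: B1=F, B2=S, B3=T, B3=F, B4=T, B5=T, B5=F
no size-1 subset reaches all 7 outcomes (best union: 5/7)
at size 2, {1, 4} reaches all 7 outcomes; every lexicographically earlier size-2 subset fails

Answer: 1, 4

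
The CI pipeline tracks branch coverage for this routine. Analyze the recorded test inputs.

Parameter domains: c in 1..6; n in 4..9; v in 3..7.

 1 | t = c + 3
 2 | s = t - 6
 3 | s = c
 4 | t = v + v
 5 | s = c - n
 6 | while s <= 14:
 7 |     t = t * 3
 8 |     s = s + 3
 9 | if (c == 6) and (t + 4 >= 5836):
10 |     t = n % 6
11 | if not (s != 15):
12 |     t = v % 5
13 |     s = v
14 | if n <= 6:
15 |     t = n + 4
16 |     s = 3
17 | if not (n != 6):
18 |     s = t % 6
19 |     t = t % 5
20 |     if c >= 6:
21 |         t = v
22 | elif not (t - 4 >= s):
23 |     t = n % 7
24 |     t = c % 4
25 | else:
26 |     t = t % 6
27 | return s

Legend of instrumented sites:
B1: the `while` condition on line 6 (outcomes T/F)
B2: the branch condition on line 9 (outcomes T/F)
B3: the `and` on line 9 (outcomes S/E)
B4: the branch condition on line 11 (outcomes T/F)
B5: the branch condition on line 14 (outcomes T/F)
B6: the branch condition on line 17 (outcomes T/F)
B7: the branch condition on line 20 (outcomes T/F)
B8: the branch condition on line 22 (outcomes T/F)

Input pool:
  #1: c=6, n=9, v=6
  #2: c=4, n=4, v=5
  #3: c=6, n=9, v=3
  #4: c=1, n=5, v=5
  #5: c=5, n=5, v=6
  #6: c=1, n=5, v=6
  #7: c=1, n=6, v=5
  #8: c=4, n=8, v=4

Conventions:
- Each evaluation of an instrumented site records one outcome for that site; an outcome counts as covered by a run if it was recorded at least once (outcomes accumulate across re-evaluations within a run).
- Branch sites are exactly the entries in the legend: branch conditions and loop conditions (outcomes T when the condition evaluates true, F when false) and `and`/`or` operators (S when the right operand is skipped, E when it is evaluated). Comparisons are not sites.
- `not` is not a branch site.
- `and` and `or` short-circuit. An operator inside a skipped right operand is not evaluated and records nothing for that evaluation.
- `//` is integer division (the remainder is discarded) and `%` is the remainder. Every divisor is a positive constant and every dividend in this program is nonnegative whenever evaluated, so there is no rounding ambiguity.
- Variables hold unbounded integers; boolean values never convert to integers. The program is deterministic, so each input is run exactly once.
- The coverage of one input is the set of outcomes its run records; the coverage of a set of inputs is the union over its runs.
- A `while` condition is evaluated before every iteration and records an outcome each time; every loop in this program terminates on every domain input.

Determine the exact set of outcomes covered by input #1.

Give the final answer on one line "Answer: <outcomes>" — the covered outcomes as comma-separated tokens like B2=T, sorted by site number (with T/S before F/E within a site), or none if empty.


Running input #1 (c=6, n=9, v=6), event by event:
  B1->T, B1->T, B1->T, B1->T, B1->T, B1->T, B1->F, B3->E, B2->T, B4->T
  B5->F, B6->F, B8->T
collecting distinct outcomes: B1=T, B1=F, B2=T, B3=E, B4=T, B5=F, B6=F, B8=T
Answer: B1=T, B1=F, B2=T, B3=E, B4=T, B5=F, B6=F, B8=T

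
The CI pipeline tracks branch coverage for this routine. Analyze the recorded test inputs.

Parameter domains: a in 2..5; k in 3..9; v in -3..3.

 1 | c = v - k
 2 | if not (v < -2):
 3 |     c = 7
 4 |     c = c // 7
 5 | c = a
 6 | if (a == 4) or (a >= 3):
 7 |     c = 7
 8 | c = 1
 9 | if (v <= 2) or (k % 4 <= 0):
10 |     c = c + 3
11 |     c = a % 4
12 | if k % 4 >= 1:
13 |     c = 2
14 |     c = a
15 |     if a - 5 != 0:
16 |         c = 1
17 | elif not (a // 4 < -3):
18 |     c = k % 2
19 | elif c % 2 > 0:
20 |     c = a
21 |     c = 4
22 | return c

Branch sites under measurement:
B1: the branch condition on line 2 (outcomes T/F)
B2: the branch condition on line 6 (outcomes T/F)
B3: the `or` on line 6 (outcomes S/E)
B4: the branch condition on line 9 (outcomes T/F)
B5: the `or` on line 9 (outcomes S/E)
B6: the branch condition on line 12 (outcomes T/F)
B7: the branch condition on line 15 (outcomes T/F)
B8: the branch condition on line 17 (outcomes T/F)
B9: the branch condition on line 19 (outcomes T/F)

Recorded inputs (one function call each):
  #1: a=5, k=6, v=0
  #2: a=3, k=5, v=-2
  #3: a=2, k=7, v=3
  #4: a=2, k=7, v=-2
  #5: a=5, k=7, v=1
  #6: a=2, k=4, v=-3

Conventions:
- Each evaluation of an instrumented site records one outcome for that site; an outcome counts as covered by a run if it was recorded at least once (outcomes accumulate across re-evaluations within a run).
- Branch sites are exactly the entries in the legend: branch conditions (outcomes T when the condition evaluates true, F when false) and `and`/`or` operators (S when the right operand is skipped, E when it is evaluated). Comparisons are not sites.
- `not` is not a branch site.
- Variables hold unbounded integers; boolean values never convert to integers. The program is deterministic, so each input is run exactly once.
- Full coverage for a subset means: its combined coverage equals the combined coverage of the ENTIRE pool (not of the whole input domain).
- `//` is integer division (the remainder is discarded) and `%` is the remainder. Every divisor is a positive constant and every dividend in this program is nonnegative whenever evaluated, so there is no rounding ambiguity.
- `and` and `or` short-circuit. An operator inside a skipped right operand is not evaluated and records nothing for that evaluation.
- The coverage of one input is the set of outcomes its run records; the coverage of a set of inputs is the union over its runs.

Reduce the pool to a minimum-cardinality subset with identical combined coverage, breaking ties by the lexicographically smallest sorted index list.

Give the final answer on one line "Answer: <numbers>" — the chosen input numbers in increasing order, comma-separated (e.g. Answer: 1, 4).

run #1 (a=5, k=6, v=0) runs B1->T, B3->E, B2->T, B5->S, B4->T, B6->T, B7->F; records B1=T, B2=T, B3=E, B4=T, B5=S, B6=T, B7=F
run #2 (a=3, k=5, v=-2) runs B1->T, B3->E, B2->T, B5->S, B4->T, B6->T, B7->T; records B1=T, B2=T, B3=E, B4=T, B5=S, B6=T, B7=T
run #3 (a=2, k=7, v=3) runs B1->T, B3->E, B2->F, B5->E, B4->F, B6->T, B7->T; records B1=T, B2=F, B3=E, B4=F, B5=E, B6=T, B7=T
run #4 (a=2, k=7, v=-2) runs B1->T, B3->E, B2->F, B5->S, B4->T, B6->T, B7->T; records B1=T, B2=F, B3=E, B4=T, B5=S, B6=T, B7=T
run #5 (a=5, k=7, v=1) runs B1->T, B3->E, B2->T, B5->S, B4->T, B6->T, B7->F; records B1=T, B2=T, B3=E, B4=T, B5=S, B6=T, B7=F
run #6 (a=2, k=4, v=-3) runs B1->F, B3->E, B2->F, B5->S, B4->T, B6->F, B8->T; records B1=F, B2=F, B3=E, B4=T, B5=S, B6=F, B8=T
pool-wide coverage (14 outcomes): B1=T, B1=F, B2=T, B2=F, B3=E, B4=T, B4=F, B5=S, B5=E, B6=T, B6=F, B7=T, B7=F, B8=T
every size-1 subset falls short of the 14 outcomes (best: 7/14)
every size-2 subset falls short of the 14 outcomes (best: 12/14)
inputs {1, 3, 6} (size 3) cover everything; no size-3 subset with a lexicographically smaller index list covers all 14

Answer: 1, 3, 6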